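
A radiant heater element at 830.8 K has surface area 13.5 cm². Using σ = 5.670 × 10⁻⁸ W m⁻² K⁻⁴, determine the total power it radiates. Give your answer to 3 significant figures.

Area A = 13.5 cm² = 1.35×10⁻³ m².
P = σAT⁴ = 5.670×10⁻⁸ × 1.35×10⁻³ × (830.8)⁴ = 36.5 W.

P ≈ 36.5 W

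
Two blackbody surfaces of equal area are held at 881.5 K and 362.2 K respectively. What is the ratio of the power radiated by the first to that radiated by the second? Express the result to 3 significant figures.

P₁/P₂ ≈ 35.1

With equal areas, P₁/P₂ = (T₁/T₂)⁴ = (881.5/362.2)⁴ = 35.1.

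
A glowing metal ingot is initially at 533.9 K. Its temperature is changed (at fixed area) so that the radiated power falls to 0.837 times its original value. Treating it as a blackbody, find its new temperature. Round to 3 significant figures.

T₂ ≈ 511 K

P ∝ T⁴, so T₂/T₁ = (P₂/P₁)^(1/4) = (0.837)^(1/4) = 0.956492.
T₂ = 533.9 × 0.956492 = 511 K.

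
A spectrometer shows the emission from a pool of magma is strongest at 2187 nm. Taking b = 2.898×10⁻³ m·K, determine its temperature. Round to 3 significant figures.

Wien's law gives T = b/λ_max = (2.898×10⁻³ m·K)/(2.187×10⁻⁶ m) = 1.33×10³ K.

T ≈ 1.33×10³ K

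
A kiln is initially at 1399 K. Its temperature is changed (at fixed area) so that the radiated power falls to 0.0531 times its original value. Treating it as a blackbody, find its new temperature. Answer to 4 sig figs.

T₂ ≈ 671.6 K

P ∝ T⁴, so T₂/T₁ = (P₂/P₁)^(1/4) = (0.0531)^(1/4) = 0.480036.
T₂ = 1399 × 0.480036 = 671.6 K.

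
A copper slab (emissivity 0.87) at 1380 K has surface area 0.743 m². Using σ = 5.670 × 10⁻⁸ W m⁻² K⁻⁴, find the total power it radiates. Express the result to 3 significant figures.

P ≈ 1.33×10⁵ W

Area A = 0.743 m².
P = εσAT⁴ = 0.87 × 5.670×10⁻⁸ × 0.743 × (1380)⁴ = 1.33×10⁵ W.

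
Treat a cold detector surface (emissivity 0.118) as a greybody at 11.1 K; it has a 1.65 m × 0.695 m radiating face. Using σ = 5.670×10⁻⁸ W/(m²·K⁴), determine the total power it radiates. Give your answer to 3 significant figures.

P ≈ 1.16×10⁻⁴ W

Area A = 1.65 × 0.695 = 1.14675 m².
P = εσAT⁴ = 0.118 × 5.670×10⁻⁸ × 1.14675 × (11.1)⁴ = 1.16×10⁻⁴ W.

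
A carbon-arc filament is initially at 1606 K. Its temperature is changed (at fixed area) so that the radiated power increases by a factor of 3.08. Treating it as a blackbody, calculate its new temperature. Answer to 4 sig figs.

P ∝ T⁴, so T₂/T₁ = (P₂/P₁)^(1/4) = (3.08)^(1/4) = 1.32476.
T₂ = 1606 × 1.32476 = 2128 K.

T₂ ≈ 2128 K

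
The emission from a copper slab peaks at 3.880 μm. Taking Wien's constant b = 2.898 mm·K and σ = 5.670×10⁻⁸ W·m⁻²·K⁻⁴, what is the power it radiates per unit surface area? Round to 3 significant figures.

I ≈ 1.76×10⁴ W/m²

Wien's law: T = b/λ_max = 2.898×10⁻³/3.880×10⁻⁶ = 746.907 K.
Then I = σT⁴ = 5.670×10⁻⁸×(746.907)⁴ = 1.76×10⁴ W/m².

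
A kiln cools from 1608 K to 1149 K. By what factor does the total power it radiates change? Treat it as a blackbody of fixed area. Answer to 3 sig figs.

P₂/P₁ ≈ 0.261

P ∝ T⁴, so P₂/P₁ = (T₂/T₁)⁴ = (1149/1608)⁴ = (0.714552)⁴ = 0.261.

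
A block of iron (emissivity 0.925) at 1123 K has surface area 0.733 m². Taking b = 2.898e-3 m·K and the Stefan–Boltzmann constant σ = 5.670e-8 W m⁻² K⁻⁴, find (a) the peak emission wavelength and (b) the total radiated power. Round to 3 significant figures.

(a) λ_max = b/T = 2.898×10⁻³/1123 = 2.581×10⁻⁶ m = 2.58×10³ nm.
Area A = 0.733 m².
(b) P = εσAT⁴ = 0.925×5.670×10⁻⁸×0.733×(1123)⁴ = 6.11×10⁴ W.

λ_max ≈ 2.58×10³ nm; P ≈ 6.11×10⁴ W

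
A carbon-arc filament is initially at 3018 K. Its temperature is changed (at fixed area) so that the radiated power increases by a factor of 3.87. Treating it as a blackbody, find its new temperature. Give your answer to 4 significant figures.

P ∝ T⁴, so T₂/T₁ = (P₂/P₁)^(1/4) = (3.87)^(1/4) = 1.40258.
T₂ = 3018 × 1.40258 = 4233 K.

T₂ ≈ 4233 K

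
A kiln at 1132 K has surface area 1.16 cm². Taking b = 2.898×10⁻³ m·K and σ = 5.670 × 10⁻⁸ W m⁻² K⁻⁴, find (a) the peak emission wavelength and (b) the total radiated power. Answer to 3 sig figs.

λ_max ≈ 2.56 μm; P ≈ 10.8 W

(a) λ_max = b/T = 2.898×10⁻³/1132 = 2.560×10⁻⁶ m = 2.56 μm.
Area A = 1.16 cm² = 1.16×10⁻⁴ m².
(b) P = σAT⁴ = 5.670×10⁻⁸×1.16×10⁻⁴×(1132)⁴ = 10.8 W.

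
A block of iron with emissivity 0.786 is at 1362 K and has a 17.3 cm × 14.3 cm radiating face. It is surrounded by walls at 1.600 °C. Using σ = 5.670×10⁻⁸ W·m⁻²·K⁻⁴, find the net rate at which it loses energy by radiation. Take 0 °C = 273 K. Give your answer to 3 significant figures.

Surroundings: T = 1.600 °C + 273 = 274.600 K.
Area A = 0.173 × 0.143 = 0.024739 m².
Net radiated power P_net = εσA(T⁴ − T₀⁴) = 0.786×5.670×10⁻⁸×0.024739×(1362⁴ − 274.600⁴).
T⁴ − T₀⁴ = 3.44119×10¹² − 5.68594×10⁹ = 3.43550×10¹² K⁴, so P_net = 3.79×10³ W.

Net loss ≈ 3.79×10³ W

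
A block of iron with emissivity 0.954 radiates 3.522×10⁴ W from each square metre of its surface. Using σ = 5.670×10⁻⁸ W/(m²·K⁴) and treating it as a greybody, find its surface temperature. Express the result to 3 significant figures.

T ≈ 898 K

I = εσT⁴, so T = (I/εσ)^(1/4) = (3.522×10⁴/(0.954×5.670×10⁻⁸))^(1/4) = 898 K.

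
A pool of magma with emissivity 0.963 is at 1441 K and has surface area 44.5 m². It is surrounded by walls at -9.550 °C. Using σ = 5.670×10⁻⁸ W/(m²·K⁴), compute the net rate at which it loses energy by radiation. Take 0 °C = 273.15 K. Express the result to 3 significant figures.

Net loss ≈ 1.05×10⁷ W

Surroundings: T = -9.550 °C + 273.15 = 263.600 K.
Area A = 44.5 m².
Net radiated power P_net = εσA(T⁴ − T₀⁴) = 0.963×5.670×10⁻⁸×44.5×(1441⁴ − 263.600⁴).
T⁴ − T₀⁴ = 4.31177×10¹² − 4.82816×10⁹ = 4.30694×10¹² K⁴, so P_net = 1.05×10⁷ W.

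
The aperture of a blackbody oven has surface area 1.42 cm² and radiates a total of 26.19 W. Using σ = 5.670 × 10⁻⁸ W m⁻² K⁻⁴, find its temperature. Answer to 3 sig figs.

Area A = 1.42 cm² = 1.42×10⁻⁴ m².
P = σAT⁴ ⇒ T = (P/(σA))^(1/4) = (26.19/(5.670×10⁻⁸×1.42×10⁻⁴))^(1/4) = 1.34×10³ K.

T ≈ 1.34×10³ K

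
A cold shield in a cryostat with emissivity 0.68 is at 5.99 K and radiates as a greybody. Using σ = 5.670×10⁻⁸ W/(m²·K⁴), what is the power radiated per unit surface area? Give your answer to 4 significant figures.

I ≈ 4.964×10⁻⁵ W/m²

Stefan–Boltzmann: I = εσT⁴ = 0.68 × 5.670×10⁻⁸ × (5.99)⁴ = 4.964×10⁻⁵ W/m².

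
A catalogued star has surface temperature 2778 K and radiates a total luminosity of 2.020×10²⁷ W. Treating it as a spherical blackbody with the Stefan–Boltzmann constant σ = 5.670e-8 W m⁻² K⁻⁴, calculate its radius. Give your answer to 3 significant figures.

L = 4πR²σT⁴ ⇒ R = √(L/(4πσT⁴)).
σT⁴ = 3.37685×10⁶ W/m², so R = √(2.020×10²⁷/(4π×3.37685×10⁶)) = 6.90×10⁹ m.

R ≈ 6.90×10⁹ m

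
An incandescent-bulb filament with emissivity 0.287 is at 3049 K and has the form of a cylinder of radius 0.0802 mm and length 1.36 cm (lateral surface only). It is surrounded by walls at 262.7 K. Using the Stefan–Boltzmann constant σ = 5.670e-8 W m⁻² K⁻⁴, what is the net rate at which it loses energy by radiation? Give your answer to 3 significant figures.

Lateral area A = 2πrL = 2π×8.02×10⁻⁵×0.0136 = 6.85320×10⁻⁶ m².
Net radiated power P_net = εσA(T⁴ − T₀⁴) = 0.287×5.670×10⁻⁸×6.85320×10⁻⁶×(3049⁴ − 262.7⁴).
T⁴ − T₀⁴ = 8.64231×10¹³ − 4.76256×10⁹ = 8.64183×10¹³ K⁴, so P_net = 9.64 W.

Net loss ≈ 9.64 W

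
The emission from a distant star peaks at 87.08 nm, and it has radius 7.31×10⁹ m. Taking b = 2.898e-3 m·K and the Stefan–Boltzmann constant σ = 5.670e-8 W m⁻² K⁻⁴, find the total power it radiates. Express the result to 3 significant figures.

P ≈ 4.67×10³¹ W

Wien's law: T = b/λ_max = 2.898×10⁻³/8.708×10⁻⁸ = 33279.7 K.
Surface area A = 4πR² = 4π(7.31×10⁹ m)² = 6.71498×10²⁰ m².
Then P = σAT⁴ = 5.670×10⁻⁸×6.71498×10²⁰×(33279.7)⁴ = 4.67×10³¹ W.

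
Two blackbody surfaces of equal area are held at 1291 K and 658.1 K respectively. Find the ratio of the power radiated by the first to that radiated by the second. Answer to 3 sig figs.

P₁/P₂ ≈ 14.8

With equal areas, P₁/P₂ = (T₁/T₂)⁴ = (1291/658.1)⁴ = 14.8.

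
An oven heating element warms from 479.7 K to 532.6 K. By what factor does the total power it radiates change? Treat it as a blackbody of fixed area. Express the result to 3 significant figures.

P₂/P₁ ≈ 1.52

P ∝ T⁴, so P₂/P₁ = (T₂/T₁)⁴ = (532.6/479.7)⁴ = (1.11028)⁴ = 1.52.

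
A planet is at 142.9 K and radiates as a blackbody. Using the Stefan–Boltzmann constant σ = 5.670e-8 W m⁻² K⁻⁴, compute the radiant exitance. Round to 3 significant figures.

I ≈ 23.6 W/m²

Stefan–Boltzmann: I = σT⁴ = 5.670×10⁻⁸ × (142.9)⁴ = 23.6 W/m².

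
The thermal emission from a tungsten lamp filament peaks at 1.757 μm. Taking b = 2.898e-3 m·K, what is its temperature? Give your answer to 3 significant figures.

T ≈ 1.65×10³ K

Wien's law gives T = b/λ_max = (2.898×10⁻³ m·K)/(1.757×10⁻⁶ m) = 1.65×10³ K.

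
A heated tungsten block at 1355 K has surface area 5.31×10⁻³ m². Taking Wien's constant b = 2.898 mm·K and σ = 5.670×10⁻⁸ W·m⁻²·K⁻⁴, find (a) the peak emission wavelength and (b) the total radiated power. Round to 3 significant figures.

λ_max ≈ 2.14×10³ nm; P ≈ 1.01×10³ W

(a) λ_max = b/T = 2.898×10⁻³/1355 = 2.139×10⁻⁶ m = 2.14×10³ nm.
Area A = 5.31×10⁻³ m².
(b) P = σAT⁴ = 5.670×10⁻⁸×5.31×10⁻³×(1355)⁴ = 1.01×10³ W.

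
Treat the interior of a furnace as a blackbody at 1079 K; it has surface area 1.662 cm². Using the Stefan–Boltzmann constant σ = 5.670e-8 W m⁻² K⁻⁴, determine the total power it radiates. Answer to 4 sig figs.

P ≈ 12.77 W

Area A = 1.662 cm² = 1.662×10⁻⁴ m².
P = σAT⁴ = 5.670×10⁻⁸ × 1.662×10⁻⁴ × (1079)⁴ = 12.77 W.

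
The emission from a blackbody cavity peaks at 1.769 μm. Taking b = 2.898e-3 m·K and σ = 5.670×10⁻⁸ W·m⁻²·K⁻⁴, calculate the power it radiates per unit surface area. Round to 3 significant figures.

I ≈ 4.08×10⁵ W/m²

Wien's law: T = b/λ_max = 2.898×10⁻³/1.769×10⁻⁶ = 1638.21 K.
Then I = σT⁴ = 5.670×10⁻⁸×(1638.21)⁴ = 4.08×10⁵ W/m².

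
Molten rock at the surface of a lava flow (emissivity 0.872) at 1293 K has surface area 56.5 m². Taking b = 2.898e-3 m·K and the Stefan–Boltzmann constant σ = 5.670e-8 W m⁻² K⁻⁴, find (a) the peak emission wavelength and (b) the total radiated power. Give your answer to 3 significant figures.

(a) λ_max = b/T = 2.898×10⁻³/1293 = 2.241×10⁻⁶ m = 2.24×10³ nm.
Area A = 56.5 m².
(b) P = εσAT⁴ = 0.872×5.670×10⁻⁸×56.5×(1293)⁴ = 7.81×10⁶ W.

λ_max ≈ 2.24×10³ nm; P ≈ 7.81×10⁶ W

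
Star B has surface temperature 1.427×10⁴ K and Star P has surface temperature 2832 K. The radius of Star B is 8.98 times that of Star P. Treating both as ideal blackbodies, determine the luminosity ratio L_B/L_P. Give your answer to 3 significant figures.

L ∝ R²T⁴, so L_B/L_P = (R_B/R_P)²(T_B/T_P)⁴ = (8.98)² × (1.427×10⁴/2832)⁴ = 80.6404 × 644.648 = 5.20×10⁴.

L_B/L_P ≈ 5.20×10⁴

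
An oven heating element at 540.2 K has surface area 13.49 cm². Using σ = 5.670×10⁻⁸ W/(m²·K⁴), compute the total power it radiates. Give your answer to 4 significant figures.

P ≈ 6.513 W

Area A = 13.49 cm² = 1.349×10⁻³ m².
P = σAT⁴ = 5.670×10⁻⁸ × 1.349×10⁻³ × (540.2)⁴ = 6.513 W.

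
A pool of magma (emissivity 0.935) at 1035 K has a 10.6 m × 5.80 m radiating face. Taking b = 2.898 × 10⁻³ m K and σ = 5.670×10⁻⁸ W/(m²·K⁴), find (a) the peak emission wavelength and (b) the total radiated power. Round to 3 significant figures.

(a) λ_max = b/T = 2.898×10⁻³/1035 = 2.800×10⁻⁶ m = 2.80 μm.
Area A = 10.6 × 5.80 = 61.48 m².
(b) P = εσAT⁴ = 0.935×5.670×10⁻⁸×61.48×(1035)⁴ = 3.74×10⁶ W.

λ_max ≈ 2.80 μm; P ≈ 3.74×10⁶ W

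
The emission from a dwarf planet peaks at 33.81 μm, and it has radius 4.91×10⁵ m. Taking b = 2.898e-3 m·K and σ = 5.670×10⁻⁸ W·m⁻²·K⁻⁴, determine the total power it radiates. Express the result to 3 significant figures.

P ≈ 9.27×10¹² W

Wien's law: T = b/λ_max = 2.898×10⁻³/3.381×10⁻⁵ = 85.7143 K.
Surface area A = 4πR² = 4π(4.91×10⁵ m)² = 3.02951×10¹² m².
Then P = σAT⁴ = 5.670×10⁻⁸×3.02951×10¹²×(85.7143)⁴ = 9.27×10¹² W.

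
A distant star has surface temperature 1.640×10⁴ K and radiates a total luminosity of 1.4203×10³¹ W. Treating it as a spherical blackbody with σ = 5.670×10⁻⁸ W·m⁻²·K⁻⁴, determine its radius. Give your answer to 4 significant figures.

L = 4πR²σT⁴ ⇒ R = √(L/(4πσT⁴)).
σT⁴ = 4.10165×10⁹ W/m², so R = √(1.4203×10³¹/(4π×4.10165×10⁹)) = 1.660×10¹⁰ m.

R ≈ 1.660×10¹⁰ m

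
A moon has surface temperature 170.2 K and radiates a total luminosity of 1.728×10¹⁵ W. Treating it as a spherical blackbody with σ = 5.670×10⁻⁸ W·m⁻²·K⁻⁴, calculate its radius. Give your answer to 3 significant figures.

R ≈ 1.70×10⁶ m

L = 4πR²σT⁴ ⇒ R = √(L/(4πσT⁴)).
σT⁴ = 47.5797 W/m², so R = √(1.728×10¹⁵/(4π×47.5797)) = 1.70×10⁶ m.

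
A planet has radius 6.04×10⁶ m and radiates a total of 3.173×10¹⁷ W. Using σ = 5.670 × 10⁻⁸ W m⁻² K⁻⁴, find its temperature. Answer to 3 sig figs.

T ≈ 332 K

Surface area A = 4πR² = 4π(6.04×10⁶ m)² = 4.58441×10¹⁴ m².
P = σAT⁴ ⇒ T = (P/(σA))^(1/4) = (3.173×10¹⁷/(5.670×10⁻⁸×4.58441×10¹⁴))^(1/4) = 332 K.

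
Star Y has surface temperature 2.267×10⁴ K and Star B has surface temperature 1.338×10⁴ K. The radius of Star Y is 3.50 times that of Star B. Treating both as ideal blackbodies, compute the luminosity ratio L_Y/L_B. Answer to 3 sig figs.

L ∝ R²T⁴, so L_Y/L_B = (R_Y/R_B)²(T_Y/T_B)⁴ = (3.50)² × (2.267×10⁴/1.338×10⁴)⁴ = 12.25 × 8.24103 = 101.

L_Y/L_B ≈ 101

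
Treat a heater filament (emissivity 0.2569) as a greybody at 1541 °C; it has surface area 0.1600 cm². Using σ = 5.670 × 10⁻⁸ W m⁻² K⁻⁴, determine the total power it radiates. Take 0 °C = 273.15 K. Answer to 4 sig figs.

P ≈ 2.524 W

T = 1541 °C + 273.15 = 1814.15 K.
Area A = 0.1600 cm² = 1.600×10⁻⁵ m².
P = εσAT⁴ = 0.2569 × 5.670×10⁻⁸ × 1.600×10⁻⁵ × (1814.15)⁴ = 2.524 W.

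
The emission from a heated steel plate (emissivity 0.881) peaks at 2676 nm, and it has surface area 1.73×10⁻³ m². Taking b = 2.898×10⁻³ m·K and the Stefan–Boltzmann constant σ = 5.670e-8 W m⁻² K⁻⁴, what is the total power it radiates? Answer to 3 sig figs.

P ≈ 119 W

Wien's law: T = b/λ_max = 2.898×10⁻³/2.676×10⁻⁶ = 1082.96 K.
Area A = 1.73×10⁻³ m².
Then P = εσAT⁴ = 0.881×5.670×10⁻⁸×1.73×10⁻³×(1082.96)⁴ = 119 W.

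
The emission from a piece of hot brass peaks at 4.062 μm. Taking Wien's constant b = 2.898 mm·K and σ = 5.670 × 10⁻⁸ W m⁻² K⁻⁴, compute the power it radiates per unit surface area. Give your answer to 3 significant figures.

Wien's law: T = b/λ_max = 2.898×10⁻³/4.062×10⁻⁶ = 713.442 K.
Then I = σT⁴ = 5.670×10⁻⁸×(713.442)⁴ = 1.47×10⁴ W/m².

I ≈ 1.47×10⁴ W/m²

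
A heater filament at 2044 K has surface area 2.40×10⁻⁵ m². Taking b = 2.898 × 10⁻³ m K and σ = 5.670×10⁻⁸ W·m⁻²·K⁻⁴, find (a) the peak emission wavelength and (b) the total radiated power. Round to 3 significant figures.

λ_max ≈ 1.42×10³ nm; P ≈ 23.8 W

(a) λ_max = b/T = 2.898×10⁻³/2044 = 1.418×10⁻⁶ m = 1.42×10³ nm.
Area A = 2.40×10⁻⁵ m².
(b) P = σAT⁴ = 5.670×10⁻⁸×2.40×10⁻⁵×(2044)⁴ = 23.8 W.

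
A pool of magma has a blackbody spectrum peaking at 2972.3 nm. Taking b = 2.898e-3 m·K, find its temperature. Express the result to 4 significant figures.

Wien's law gives T = b/λ_max = (2.898×10⁻³ m·K)/(2.9723×10⁻⁶ m) = 975.0 K.

T ≈ 975.0 K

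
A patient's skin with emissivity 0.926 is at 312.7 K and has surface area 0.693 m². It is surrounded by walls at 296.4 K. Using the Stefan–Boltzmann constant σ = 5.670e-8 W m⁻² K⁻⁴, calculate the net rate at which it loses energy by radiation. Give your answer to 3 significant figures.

Net loss ≈ 67.1 W

Area A = 0.693 m².
Net radiated power P_net = εσA(T⁴ − T₀⁴) = 0.926×5.670×10⁻⁸×0.693×(312.7⁴ − 296.4⁴).
T⁴ − T₀⁴ = 9.56118×10⁹ − 7.71814×10⁹ = 1.84304×10⁹ K⁴, so P_net = 67.1 W.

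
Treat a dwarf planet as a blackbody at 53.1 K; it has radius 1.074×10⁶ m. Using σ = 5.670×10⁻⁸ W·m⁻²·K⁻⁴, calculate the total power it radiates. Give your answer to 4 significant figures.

P ≈ 6.534×10¹² W

Surface area A = 4πR² = 4π(1.074×10⁶ m)² = 1.44950×10¹³ m².
P = σAT⁴ = 5.670×10⁻⁸ × 1.44950×10¹³ × (53.1)⁴ = 6.534×10¹² W.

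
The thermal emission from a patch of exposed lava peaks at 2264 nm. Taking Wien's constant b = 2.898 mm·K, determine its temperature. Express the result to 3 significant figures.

Wien's law gives T = b/λ_max = (2.898×10⁻³ m·K)/(2.264×10⁻⁶ m) = 1.28×10³ K.

T ≈ 1.28×10³ K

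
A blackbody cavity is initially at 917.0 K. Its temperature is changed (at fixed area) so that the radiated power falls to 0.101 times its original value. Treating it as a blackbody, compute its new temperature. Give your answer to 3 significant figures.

P ∝ T⁴, so T₂/T₁ = (P₂/P₁)^(1/4) = (0.101)^(1/4) = 0.563742.
T₂ = 917.0 × 0.563742 = 517 K.

T₂ ≈ 517 K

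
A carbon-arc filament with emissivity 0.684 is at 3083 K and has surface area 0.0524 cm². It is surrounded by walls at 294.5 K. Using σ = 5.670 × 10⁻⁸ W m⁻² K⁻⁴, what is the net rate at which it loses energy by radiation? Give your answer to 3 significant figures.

Net loss ≈ 18.4 W

Area A = 0.0524 cm² = 5.24×10⁻⁶ m².
Net radiated power P_net = εσA(T⁴ − T₀⁴) = 0.684×5.670×10⁻⁸×5.24×10⁻⁶×(3083⁴ − 294.5⁴).
T⁴ − T₀⁴ = 9.03429×10¹³ − 7.52214×10⁹ = 9.03354×10¹³ K⁴, so P_net = 18.4 W.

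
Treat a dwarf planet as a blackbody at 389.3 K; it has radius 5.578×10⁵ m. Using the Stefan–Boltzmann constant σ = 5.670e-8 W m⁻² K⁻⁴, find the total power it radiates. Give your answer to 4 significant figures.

Surface area A = 4πR² = 4π(5.578×10⁵ m)² = 3.90991×10¹² m².
P = σAT⁴ = 5.670×10⁻⁸ × 3.90991×10¹² × (389.3)⁴ = 5.092×10¹⁵ W.

P ≈ 5.092×10¹⁵ W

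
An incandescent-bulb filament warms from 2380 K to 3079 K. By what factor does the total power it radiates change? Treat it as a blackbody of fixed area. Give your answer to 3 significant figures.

P₂/P₁ ≈ 2.80

P ∝ T⁴, so P₂/P₁ = (T₂/T₁)⁴ = (3079/2380)⁴ = (1.29370)⁴ = 2.80.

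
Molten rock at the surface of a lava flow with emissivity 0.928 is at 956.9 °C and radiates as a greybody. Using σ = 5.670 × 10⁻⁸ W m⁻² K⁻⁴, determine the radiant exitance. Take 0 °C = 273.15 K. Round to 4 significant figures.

T = 956.9 °C + 273.15 = 1230.05 K.
Stefan–Boltzmann: I = εσT⁴ = 0.928 × 5.670×10⁻⁸ × (1230.05)⁴ = 1.205×10⁵ W/m².

I ≈ 1.205×10⁵ W/m²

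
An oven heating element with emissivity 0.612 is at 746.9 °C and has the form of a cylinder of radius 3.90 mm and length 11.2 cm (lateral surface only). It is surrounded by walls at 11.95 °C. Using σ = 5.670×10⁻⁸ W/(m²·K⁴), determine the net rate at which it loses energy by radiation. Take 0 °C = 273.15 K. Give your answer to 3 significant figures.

T = 746.9 °C + 273.15 = 1020.05 K.
Surroundings: T = 11.95 °C + 273.15 = 285.10 K.
Lateral area A = 2πrL = 2π×3.90×10⁻³×0.112 = 2.74450×10⁻³ m².
Net radiated power P_net = εσA(T⁴ − T₀⁴) = 0.612×5.670×10⁻⁸×2.74450×10⁻³×(1020.05⁴ − 285.10⁴).
T⁴ − T₀⁴ = 1.08264×10¹² − 6.60677×10⁹ = 1.07603×10¹² K⁴, so P_net = 102 W.

Net loss ≈ 102 W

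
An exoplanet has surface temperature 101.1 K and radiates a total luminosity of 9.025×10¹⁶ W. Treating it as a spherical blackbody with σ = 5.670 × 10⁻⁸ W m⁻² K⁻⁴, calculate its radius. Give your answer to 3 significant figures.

L = 4πR²σT⁴ ⇒ R = √(L/(4πσT⁴)).
σT⁴ = 5.92363 W/m², so R = √(9.025×10¹⁶/(4π×5.92363)) = 3.48×10⁷ m.

R ≈ 3.48×10⁷ m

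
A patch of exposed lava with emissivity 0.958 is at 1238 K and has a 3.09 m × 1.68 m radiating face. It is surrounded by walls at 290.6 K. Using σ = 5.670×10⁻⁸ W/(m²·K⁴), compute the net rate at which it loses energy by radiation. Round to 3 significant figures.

Net loss ≈ 6.60×10⁵ W

Area A = 3.09 × 1.68 = 5.1912 m².
Net radiated power P_net = εσA(T⁴ − T₀⁴) = 0.958×5.670×10⁻⁸×5.1912×(1238⁴ − 290.6⁴).
T⁴ − T₀⁴ = 2.34900×10¹² − 7.13153×10⁹ = 2.34187×10¹² K⁴, so P_net = 6.60×10⁵ W.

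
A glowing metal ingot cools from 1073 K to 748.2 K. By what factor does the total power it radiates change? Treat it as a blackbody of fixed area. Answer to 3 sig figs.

P₂/P₁ ≈ 0.236

P ∝ T⁴, so P₂/P₁ = (T₂/T₁)⁴ = (748.2/1073)⁴ = (0.697297)⁴ = 0.236.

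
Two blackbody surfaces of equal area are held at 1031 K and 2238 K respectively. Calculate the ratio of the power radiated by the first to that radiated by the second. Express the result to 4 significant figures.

With equal areas, P₁/P₂ = (T₁/T₂)⁴ = (1031/2238)⁴ = 0.04504.

P₁/P₂ ≈ 0.04504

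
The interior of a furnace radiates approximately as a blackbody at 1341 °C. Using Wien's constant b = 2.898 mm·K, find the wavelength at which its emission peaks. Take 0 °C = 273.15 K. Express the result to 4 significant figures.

λ_max ≈ 1.795 μm

T = 1341 °C + 273.15 = 1614.15 K.
Wien's displacement law: λ_max = b/T = (2.898×10⁻³ m·K)/(1614.15 K) = 1.7954×10⁻⁶ m.
That is 1.795 μm, in the infrared range.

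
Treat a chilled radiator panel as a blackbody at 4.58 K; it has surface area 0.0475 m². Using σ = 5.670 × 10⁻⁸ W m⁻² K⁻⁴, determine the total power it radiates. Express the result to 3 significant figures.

P ≈ 1.19×10⁻⁶ W

Area A = 0.0475 m².
P = σAT⁴ = 5.670×10⁻⁸ × 0.0475 × (4.58)⁴ = 1.19×10⁻⁶ W.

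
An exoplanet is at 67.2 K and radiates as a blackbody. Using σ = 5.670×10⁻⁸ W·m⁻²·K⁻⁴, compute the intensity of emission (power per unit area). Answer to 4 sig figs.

I ≈ 1.156 W/m²

Stefan–Boltzmann: I = σT⁴ = 5.670×10⁻⁸ × (67.2)⁴ = 1.156 W/m².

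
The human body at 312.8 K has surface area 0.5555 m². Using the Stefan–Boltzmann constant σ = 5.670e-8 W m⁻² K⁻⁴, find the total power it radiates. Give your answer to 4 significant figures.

P ≈ 301.5 W

Area A = 0.5555 m².
P = σAT⁴ = 5.670×10⁻⁸ × 0.5555 × (312.8)⁴ = 301.5 W.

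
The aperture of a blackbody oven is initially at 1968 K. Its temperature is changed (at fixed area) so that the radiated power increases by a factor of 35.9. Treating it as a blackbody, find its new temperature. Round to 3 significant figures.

P ∝ T⁴, so T₂/T₁ = (P₂/P₁)^(1/4) = (35.9)^(1/4) = 2.44779.
T₂ = 1968 × 2.44779 = 4.82×10³ K.

T₂ ≈ 4.82×10³ K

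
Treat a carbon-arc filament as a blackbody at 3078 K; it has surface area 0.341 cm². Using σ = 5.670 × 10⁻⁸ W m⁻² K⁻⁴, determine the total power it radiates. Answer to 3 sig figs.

P ≈ 174 W

Area A = 0.341 cm² = 3.41×10⁻⁵ m².
P = σAT⁴ = 5.670×10⁻⁸ × 3.41×10⁻⁵ × (3078)⁴ = 174 W.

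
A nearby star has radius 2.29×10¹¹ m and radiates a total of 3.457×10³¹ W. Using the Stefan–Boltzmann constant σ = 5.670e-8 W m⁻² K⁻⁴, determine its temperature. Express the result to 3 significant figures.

Surface area A = 4πR² = 4π(2.29×10¹¹ m)² = 6.58993×10²³ m².
P = σAT⁴ ⇒ T = (P/(σA))^(1/4) = (3.457×10³¹/(5.670×10⁻⁸×6.58993×10²³))^(1/4) = 5.52×10³ K.

T ≈ 5.52×10³ K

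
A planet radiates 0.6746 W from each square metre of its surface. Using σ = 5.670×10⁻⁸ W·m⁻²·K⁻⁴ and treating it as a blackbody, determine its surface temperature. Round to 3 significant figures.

I = σT⁴, so T = (I/σ)^(1/4) = (0.6746/(5.670×10⁻⁸))^(1/4) = 58.7 K.

T ≈ 58.7 K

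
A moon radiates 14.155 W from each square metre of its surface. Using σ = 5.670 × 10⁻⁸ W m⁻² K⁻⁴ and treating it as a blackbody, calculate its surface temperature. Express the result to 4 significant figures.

I = σT⁴, so T = (I/σ)^(1/4) = (14.155/(5.670×10⁻⁸))^(1/4) = 125.7 K.

T ≈ 125.7 K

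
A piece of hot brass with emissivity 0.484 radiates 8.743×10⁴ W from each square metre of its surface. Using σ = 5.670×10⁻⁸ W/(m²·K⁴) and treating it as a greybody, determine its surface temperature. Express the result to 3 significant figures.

I = εσT⁴, so T = (I/εσ)^(1/4) = (8.743×10⁴/(0.484×5.670×10⁻⁸))^(1/4) = 1.34×10³ K.

T ≈ 1.34×10³ K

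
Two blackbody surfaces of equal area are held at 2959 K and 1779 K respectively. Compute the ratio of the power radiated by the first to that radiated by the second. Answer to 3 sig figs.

P₁/P₂ ≈ 7.65

With equal areas, P₁/P₂ = (T₁/T₂)⁴ = (2959/1779)⁴ = 7.65.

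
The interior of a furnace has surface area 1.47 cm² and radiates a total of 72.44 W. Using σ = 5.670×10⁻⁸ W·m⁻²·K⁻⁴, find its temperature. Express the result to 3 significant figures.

T ≈ 1.72×10³ K

Area A = 1.47 cm² = 1.47×10⁻⁴ m².
P = σAT⁴ ⇒ T = (P/(σA))^(1/4) = (72.44/(5.670×10⁻⁸×1.47×10⁻⁴))^(1/4) = 1.72×10³ K.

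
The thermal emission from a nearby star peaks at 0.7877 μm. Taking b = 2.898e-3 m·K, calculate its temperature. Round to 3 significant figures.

T ≈ 3.68×10³ K

Wien's law gives T = b/λ_max = (2.898×10⁻³ m·K)/(7.877×10⁻⁷ m) = 3.68×10³ K.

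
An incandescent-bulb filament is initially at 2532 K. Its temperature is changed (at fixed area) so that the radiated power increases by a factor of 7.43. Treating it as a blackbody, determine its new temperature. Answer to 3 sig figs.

P ∝ T⁴, so T₂/T₁ = (P₂/P₁)^(1/4) = (7.43)^(1/4) = 1.65100.
T₂ = 2532 × 1.65100 = 4.18×10³ K.

T₂ ≈ 4.18×10³ K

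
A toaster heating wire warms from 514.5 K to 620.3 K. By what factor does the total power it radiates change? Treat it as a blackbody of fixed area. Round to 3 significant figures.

P ∝ T⁴, so P₂/P₁ = (T₂/T₁)⁴ = (620.3/514.5)⁴ = (1.20564)⁴ = 2.11.

P₂/P₁ ≈ 2.11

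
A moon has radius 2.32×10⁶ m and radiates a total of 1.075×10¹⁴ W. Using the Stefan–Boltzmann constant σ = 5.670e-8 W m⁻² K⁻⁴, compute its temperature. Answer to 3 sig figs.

T ≈ 72.8 K

Surface area A = 4πR² = 4π(2.32×10⁶ m)² = 6.76372×10¹³ m².
P = σAT⁴ ⇒ T = (P/(σA))^(1/4) = (1.075×10¹⁴/(5.670×10⁻⁸×6.76372×10¹³))^(1/4) = 72.8 K.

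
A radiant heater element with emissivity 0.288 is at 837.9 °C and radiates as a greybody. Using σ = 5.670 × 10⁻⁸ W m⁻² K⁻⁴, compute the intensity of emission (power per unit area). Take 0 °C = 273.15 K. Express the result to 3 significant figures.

I ≈ 2.49×10⁴ W/m²

T = 837.9 °C + 273.15 = 1111.05 K.
Stefan–Boltzmann: I = εσT⁴ = 0.288 × 5.670×10⁻⁸ × (1111.05)⁴ = 2.49×10⁴ W/m².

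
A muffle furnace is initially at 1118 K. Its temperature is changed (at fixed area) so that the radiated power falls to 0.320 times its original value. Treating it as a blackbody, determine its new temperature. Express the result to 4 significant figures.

P ∝ T⁴, so T₂/T₁ = (P₂/P₁)^(1/4) = (0.320)^(1/4) = 0.752121.
T₂ = 1118 × 0.752121 = 840.9 K.

T₂ ≈ 840.9 K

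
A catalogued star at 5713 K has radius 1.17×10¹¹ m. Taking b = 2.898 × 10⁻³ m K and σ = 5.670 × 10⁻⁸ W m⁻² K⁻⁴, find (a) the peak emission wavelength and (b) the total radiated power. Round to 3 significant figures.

(a) λ_max = b/T = 2.898×10⁻³/5713 = 5.073×10⁻⁷ m = 0.507 μm.
Surface area A = 4πR² = 4π(1.17×10¹¹ m)² = 1.72021×10²³ m².
(b) P = σAT⁴ = 5.670×10⁻⁸×1.72021×10²³×(5713)⁴ = 1.04×10³¹ W.

λ_max ≈ 0.507 μm; P ≈ 1.04×10³¹ W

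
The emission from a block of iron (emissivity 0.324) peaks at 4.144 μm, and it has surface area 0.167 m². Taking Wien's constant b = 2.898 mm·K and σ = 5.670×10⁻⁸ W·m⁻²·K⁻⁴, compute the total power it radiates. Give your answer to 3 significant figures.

P ≈ 734 W

Wien's law: T = b/λ_max = 2.898×10⁻³/4.144×10⁻⁶ = 699.324 K.
Area A = 0.167 m².
Then P = εσAT⁴ = 0.324×5.670×10⁻⁸×0.167×(699.324)⁴ = 734 W.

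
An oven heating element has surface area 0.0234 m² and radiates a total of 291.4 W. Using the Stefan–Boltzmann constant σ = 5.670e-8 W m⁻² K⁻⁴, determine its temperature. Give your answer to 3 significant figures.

Area A = 0.0234 m².
P = σAT⁴ ⇒ T = (P/(σA))^(1/4) = (291.4/(5.670×10⁻⁸×0.0234))^(1/4) = 685 K.

T ≈ 685 K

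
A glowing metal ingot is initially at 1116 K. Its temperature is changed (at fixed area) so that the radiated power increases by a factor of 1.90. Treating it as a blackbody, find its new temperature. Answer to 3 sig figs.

P ∝ T⁴, so T₂/T₁ = (P₂/P₁)^(1/4) = (1.90)^(1/4) = 1.17405.
T₂ = 1116 × 1.17405 = 1.31×10³ K.

T₂ ≈ 1.31×10³ K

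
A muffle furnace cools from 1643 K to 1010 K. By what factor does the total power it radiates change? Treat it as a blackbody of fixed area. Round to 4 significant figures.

P₂/P₁ ≈ 0.1428

P ∝ T⁴, so P₂/P₁ = (T₂/T₁)⁴ = (1010/1643)⁴ = (0.614729)⁴ = 0.1428.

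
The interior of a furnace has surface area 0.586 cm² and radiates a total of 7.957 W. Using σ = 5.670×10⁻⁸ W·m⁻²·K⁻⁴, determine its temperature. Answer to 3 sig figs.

T ≈ 1.24×10³ K

Area A = 0.586 cm² = 5.86×10⁻⁵ m².
P = σAT⁴ ⇒ T = (P/(σA))^(1/4) = (7.957/(5.670×10⁻⁸×5.86×10⁻⁵))^(1/4) = 1.24×10³ K.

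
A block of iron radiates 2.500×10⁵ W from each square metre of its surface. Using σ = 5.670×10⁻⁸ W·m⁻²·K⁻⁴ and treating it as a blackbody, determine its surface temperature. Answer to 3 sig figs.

T ≈ 1.45×10³ K

I = σT⁴, so T = (I/σ)^(1/4) = (2.500×10⁵/(5.670×10⁻⁸))^(1/4) = 1.45×10³ K.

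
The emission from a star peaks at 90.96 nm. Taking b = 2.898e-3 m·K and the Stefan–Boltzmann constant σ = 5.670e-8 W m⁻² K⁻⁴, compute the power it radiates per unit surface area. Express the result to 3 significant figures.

I ≈ 5.84×10¹⁰ W/m²

Wien's law: T = b/λ_max = 2.898×10⁻³/9.096×10⁻⁸ = 31860.2 K.
Then I = σT⁴ = 5.670×10⁻⁸×(31860.2)⁴ = 5.84×10¹⁰ W/m².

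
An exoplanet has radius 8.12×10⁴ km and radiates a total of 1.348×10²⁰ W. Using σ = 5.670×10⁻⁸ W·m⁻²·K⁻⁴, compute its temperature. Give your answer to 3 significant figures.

T ≈ 412 K

Surface area A = 4πR² = 4π(8.12×10⁷ m)² = 8.28556×10¹⁶ m².
P = σAT⁴ ⇒ T = (P/(σA))^(1/4) = (1.348×10²⁰/(5.670×10⁻⁸×8.28556×10¹⁶))^(1/4) = 412 K.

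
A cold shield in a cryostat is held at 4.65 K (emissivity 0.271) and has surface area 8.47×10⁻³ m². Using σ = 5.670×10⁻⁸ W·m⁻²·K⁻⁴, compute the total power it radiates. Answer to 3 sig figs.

Area A = 8.47×10⁻³ m².
P = εσAT⁴ = 0.271 × 5.670×10⁻⁸ × 8.47×10⁻³ × (4.65)⁴ = 6.08×10⁻⁸ W.

P ≈ 6.08×10⁻⁸ W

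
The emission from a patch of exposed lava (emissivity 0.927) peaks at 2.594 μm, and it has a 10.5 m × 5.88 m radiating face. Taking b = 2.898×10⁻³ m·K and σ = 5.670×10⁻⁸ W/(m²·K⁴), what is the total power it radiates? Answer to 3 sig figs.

Wien's law: T = b/λ_max = 2.898×10⁻³/2.594×10⁻⁶ = 1117.19 K.
Area A = 10.5 × 5.88 = 61.74 m².
Then P = εσAT⁴ = 0.927×5.670×10⁻⁸×61.74×(1117.19)⁴ = 5.06×10⁶ W.

P ≈ 5.06×10⁶ W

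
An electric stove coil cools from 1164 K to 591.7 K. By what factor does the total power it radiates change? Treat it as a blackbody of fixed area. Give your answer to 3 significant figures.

P ∝ T⁴, so P₂/P₁ = (T₂/T₁)⁴ = (591.7/1164)⁴ = (0.508333)⁴ = 0.0668.

P₂/P₁ ≈ 0.0668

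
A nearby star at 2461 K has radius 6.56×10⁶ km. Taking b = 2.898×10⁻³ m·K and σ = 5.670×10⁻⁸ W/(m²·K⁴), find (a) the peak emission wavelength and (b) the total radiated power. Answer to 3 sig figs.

(a) λ_max = b/T = 2.898×10⁻³/2461 = 1.178×10⁻⁶ m = 1.18×10³ nm.
Surface area A = 4πR² = 4π(6.56×10⁹ m)² = 5.40776×10²⁰ m².
(b) P = σAT⁴ = 5.670×10⁻⁸×5.40776×10²⁰×(2461)⁴ = 1.12×10²⁷ W.

λ_max ≈ 1.18×10³ nm; P ≈ 1.12×10²⁷ W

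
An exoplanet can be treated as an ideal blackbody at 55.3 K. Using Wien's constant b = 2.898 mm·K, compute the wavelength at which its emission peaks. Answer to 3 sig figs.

λ_max ≈ 52.4 μm

Wien's displacement law: λ_max = b/T = (2.898×10⁻³ m·K)/(55.3 K) = 5.241×10⁻⁵ m.
That is 52.4 μm, in the infrared range.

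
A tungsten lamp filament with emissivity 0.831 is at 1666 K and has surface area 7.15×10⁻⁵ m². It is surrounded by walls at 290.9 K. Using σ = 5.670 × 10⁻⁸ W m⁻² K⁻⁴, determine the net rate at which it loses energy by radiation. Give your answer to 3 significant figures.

Net loss ≈ 25.9 W

Area A = 7.15×10⁻⁵ m².
Net radiated power P_net = εσA(T⁴ − T₀⁴) = 0.831×5.670×10⁻⁸×7.15×10⁻⁵×(1666⁴ − 290.9⁴).
T⁴ − T₀⁴ = 7.70371×10¹² − 7.16102×10⁹ = 7.69655×10¹² K⁴, so P_net = 25.9 W.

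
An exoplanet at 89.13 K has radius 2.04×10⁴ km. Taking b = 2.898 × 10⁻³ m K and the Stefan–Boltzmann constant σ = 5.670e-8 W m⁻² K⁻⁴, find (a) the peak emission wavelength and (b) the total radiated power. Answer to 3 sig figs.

λ_max ≈ 32.5 μm; P ≈ 1.87×10¹⁶ W

(a) λ_max = b/T = 2.898×10⁻³/89.13 = 3.251×10⁻⁵ m = 32.5 μm.
Surface area A = 4πR² = 4π(2.04×10⁷ m)² = 5.22962×10¹⁵ m².
(b) P = σAT⁴ = 5.670×10⁻⁸×5.22962×10¹⁵×(89.13)⁴ = 1.87×10¹⁶ W.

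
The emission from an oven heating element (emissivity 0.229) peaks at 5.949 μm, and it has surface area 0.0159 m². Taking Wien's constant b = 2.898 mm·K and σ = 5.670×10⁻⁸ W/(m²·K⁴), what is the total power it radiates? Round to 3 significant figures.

Wien's law: T = b/λ_max = 2.898×10⁻³/5.949×10⁻⁶ = 487.141 K.
Area A = 0.0159 m².
Then P = εσAT⁴ = 0.229×5.670×10⁻⁸×0.0159×(487.141)⁴ = 11.6 W.

P ≈ 11.6 W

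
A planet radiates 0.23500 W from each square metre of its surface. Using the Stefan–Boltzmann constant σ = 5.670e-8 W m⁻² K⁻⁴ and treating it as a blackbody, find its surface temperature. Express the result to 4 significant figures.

T ≈ 45.12 K

I = σT⁴, so T = (I/σ)^(1/4) = (0.23500/(5.670×10⁻⁸))^(1/4) = 45.12 K.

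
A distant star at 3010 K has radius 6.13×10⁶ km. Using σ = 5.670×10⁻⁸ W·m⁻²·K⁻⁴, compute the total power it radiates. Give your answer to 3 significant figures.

Surface area A = 4πR² = 4π(6.13×10⁹ m)² = 4.72205×10²⁰ m².
P = σAT⁴ = 5.670×10⁻⁸ × 4.72205×10²⁰ × (3010)⁴ = 2.20×10²⁷ W.

P ≈ 2.20×10²⁷ W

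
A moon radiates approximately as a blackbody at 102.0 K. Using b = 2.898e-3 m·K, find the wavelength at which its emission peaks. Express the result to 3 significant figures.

Wien's displacement law: λ_max = b/T = (2.898×10⁻³ m·K)/(102.0 K) = 2.841×10⁻⁵ m.
That is 28.4 μm, in the infrared range.

λ_max ≈ 28.4 μm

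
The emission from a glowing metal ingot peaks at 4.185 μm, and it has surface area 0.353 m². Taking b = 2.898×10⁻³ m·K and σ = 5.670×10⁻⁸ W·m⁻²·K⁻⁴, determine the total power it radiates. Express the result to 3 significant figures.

P ≈ 4.60×10³ W

Wien's law: T = b/λ_max = 2.898×10⁻³/4.185×10⁻⁶ = 692.473 K.
Area A = 0.353 m².
Then P = σAT⁴ = 5.670×10⁻⁸×0.353×(692.473)⁴ = 4.60×10³ W.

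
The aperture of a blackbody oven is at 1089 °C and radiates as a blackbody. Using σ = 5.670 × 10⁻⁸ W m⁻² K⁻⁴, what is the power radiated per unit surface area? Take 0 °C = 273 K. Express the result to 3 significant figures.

I ≈ 1.95×10⁵ W/m²

T = 1089 °C + 273 = 1362 K.
Stefan–Boltzmann: I = σT⁴ = 5.670×10⁻⁸ × (1362)⁴ = 1.95×10⁵ W/m².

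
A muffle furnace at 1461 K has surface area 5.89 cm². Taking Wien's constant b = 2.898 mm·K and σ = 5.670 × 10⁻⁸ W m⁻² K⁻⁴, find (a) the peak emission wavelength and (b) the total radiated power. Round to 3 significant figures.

λ_max ≈ 1.98 μm; P ≈ 152 W

(a) λ_max = b/T = 2.898×10⁻³/1461 = 1.984×10⁻⁶ m = 1.98 μm.
Area A = 5.89 cm² = 5.89×10⁻⁴ m².
(b) P = σAT⁴ = 5.670×10⁻⁸×5.89×10⁻⁴×(1461)⁴ = 152 W.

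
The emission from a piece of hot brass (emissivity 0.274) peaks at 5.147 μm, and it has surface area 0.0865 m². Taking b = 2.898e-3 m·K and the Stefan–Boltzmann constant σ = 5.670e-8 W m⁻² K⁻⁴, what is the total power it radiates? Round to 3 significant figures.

P ≈ 135 W

Wien's law: T = b/λ_max = 2.898×10⁻³/5.147×10⁻⁶ = 563.046 K.
Area A = 0.0865 m².
Then P = εσAT⁴ = 0.274×5.670×10⁻⁸×0.0865×(563.046)⁴ = 135 W.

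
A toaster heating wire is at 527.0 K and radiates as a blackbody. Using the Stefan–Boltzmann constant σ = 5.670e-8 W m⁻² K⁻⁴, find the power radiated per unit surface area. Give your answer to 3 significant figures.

Stefan–Boltzmann: I = σT⁴ = 5.670×10⁻⁸ × (527.0)⁴ = 4.37×10³ W/m².

I ≈ 4.37×10³ W/m²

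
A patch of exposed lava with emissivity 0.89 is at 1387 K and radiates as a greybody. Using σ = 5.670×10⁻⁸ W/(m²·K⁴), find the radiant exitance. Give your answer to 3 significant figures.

Stefan–Boltzmann: I = εσT⁴ = 0.89 × 5.670×10⁻⁸ × (1387)⁴ = 1.87×10⁵ W/m².

I ≈ 1.87×10⁵ W/m²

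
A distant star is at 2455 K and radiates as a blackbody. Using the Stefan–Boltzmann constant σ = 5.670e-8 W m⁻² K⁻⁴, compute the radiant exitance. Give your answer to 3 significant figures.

Stefan–Boltzmann: I = σT⁴ = 5.670×10⁻⁸ × (2455)⁴ = 2.06×10⁶ W/m².

I ≈ 2.06×10⁶ W/m²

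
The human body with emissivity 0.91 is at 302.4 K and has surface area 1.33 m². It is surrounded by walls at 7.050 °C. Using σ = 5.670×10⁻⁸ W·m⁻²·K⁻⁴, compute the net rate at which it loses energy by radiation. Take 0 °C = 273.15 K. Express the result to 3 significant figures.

Surroundings: T = 7.050 °C + 273.15 = 280.200 K.
Area A = 1.33 m².
Net radiated power P_net = εσA(T⁴ − T₀⁴) = 0.91×5.670×10⁻⁸×1.33×(302.4⁴ − 280.200⁴).
T⁴ − T₀⁴ = 8.36233×10⁹ − 6.16414×10⁹ = 2.19819×10⁹ K⁴, so P_net = 151 W.

Net loss ≈ 151 W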